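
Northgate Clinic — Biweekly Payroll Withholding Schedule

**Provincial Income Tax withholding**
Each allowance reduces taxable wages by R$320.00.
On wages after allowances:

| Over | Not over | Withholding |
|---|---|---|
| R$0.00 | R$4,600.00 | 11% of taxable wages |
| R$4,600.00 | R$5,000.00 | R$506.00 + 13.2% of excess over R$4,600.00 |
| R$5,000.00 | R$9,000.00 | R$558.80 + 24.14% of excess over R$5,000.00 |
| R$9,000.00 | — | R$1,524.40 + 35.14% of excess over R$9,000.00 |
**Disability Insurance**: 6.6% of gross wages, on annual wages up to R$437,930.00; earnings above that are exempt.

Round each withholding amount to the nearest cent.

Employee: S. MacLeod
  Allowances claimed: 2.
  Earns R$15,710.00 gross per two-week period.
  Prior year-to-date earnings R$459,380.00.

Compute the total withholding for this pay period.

R$3,657.40

Provincial Income Tax: taxable = R$15,710.00 − 2×R$320.00 = R$15,070.00
  R$1,524.40 + 35.14% × (R$15,070.00 − R$9,000.00) = R$1,524.40 + 35.14% × R$6,070.00 = R$3,657.40
Disability Insurance: YTD R$459,380.00 ≥ cap R$437,930.00 → R$0.00
Total: R$3,657.40 + R$0.00 = R$3,657.40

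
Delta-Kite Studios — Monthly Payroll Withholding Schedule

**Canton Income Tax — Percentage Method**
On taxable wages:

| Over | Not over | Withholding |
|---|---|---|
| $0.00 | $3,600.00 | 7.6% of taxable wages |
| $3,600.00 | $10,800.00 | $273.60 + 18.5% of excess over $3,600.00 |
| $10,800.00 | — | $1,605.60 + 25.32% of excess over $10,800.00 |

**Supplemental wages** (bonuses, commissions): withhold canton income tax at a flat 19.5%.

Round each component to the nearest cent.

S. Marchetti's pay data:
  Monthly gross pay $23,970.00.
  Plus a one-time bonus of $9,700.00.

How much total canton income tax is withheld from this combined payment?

$6,831.74

Canton Income Tax: taxable = $23,970.00
  $1,605.60 + 25.32% × ($23,970.00 − $10,800.00) = $1,605.60 + 25.32% × $13,170.00 = $4,940.24
Supplemental (19.5% flat on bonus): 19.5% × $9,700.00 = $1,891.50
Total canton income tax: $4,940.24 + $1,891.50 = $6,831.74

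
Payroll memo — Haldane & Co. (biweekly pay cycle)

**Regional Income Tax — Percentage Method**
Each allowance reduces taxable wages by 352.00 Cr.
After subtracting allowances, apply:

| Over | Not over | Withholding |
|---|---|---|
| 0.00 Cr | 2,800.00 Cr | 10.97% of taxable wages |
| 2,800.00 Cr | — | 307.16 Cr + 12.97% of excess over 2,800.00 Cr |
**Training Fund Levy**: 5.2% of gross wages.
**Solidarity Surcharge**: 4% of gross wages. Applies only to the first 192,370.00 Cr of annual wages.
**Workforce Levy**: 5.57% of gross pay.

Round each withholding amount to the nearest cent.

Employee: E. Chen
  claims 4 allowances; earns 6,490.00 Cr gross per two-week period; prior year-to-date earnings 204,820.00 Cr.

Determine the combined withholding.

1,302.11 Cr

Regional Income Tax: taxable = 6,490.00 Cr − 4×352.00 Cr = 5,082.00 Cr
  307.16 Cr + 12.97% × (5,082.00 Cr − 2,800.00 Cr) = 307.16 Cr + 12.97% × 2,282.00 Cr = 603.14 Cr
Training Fund Levy: 5.2% × 6,490.00 Cr = 337.48 Cr
Solidarity Surcharge: YTD 204,820.00 Cr ≥ cap 192,370.00 Cr → 0.00 Cr
Workforce Levy: 5.57% × 6,490.00 Cr = 361.49 Cr
Total: 603.14 Cr + 337.48 Cr + 0.00 Cr + 361.49 Cr = 1,302.11 Cr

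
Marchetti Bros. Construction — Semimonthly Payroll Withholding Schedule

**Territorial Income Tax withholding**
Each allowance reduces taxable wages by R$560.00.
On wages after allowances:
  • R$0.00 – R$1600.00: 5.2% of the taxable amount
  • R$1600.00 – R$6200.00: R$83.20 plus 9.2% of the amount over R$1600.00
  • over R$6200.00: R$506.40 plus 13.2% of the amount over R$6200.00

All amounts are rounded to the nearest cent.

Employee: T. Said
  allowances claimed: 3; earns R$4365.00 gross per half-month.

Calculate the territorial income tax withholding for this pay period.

Territorial Income Tax: taxable = R$4365.00 − 3×R$560.00 = R$2685.00
  R$83.20 + 9.2% × (R$2685.00 − R$1600.00) = R$83.20 + 9.2% × R$1085.00 = R$183.02

R$183.02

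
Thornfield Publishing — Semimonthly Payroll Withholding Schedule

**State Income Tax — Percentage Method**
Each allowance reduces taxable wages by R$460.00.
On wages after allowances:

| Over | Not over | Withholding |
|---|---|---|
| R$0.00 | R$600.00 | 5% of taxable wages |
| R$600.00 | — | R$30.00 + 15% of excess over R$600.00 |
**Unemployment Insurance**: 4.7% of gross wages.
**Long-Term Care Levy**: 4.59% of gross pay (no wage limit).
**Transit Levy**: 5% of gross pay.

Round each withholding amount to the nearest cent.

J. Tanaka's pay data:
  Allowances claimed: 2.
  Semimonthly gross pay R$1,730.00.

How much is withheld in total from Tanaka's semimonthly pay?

R$308.72

State Income Tax: taxable = R$1,730.00 − 2×R$460.00 = R$810.00
  R$30.00 + 15% × (R$810.00 − R$600.00) = R$30.00 + 15% × R$210.00 = R$61.50
Unemployment Insurance: 4.7% × R$1,730.00 = R$81.31
Long-Term Care Levy: 4.59% × R$1,730.00 = R$79.41
Transit Levy: 5% × R$1,730.00 = R$86.50
Total: R$61.50 + R$81.31 + R$79.41 + R$86.50 = R$308.72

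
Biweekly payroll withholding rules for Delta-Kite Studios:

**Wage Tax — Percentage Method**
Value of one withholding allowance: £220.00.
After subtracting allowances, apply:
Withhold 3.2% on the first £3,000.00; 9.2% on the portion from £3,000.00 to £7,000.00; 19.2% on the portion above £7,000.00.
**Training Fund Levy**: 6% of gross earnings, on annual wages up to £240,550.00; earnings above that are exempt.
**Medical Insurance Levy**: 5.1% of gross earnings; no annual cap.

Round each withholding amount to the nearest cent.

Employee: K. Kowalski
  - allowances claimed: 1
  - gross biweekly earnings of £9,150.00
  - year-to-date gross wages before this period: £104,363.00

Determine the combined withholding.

Wage Tax: taxable = £9,150.00 − 1×£220.00 = £8,930.00
  £464.00 + 19.2% × (£8,930.00 − £7,000.00) = £464.00 + 19.2% × £1,930.00 = £834.56
Training Fund Levy: 6% × £9,150.00 = £549.00
Medical Insurance Levy: 5.1% × £9,150.00 = £466.65
Total: £834.56 + £549.00 + £466.65 = £1,850.21

£1,850.21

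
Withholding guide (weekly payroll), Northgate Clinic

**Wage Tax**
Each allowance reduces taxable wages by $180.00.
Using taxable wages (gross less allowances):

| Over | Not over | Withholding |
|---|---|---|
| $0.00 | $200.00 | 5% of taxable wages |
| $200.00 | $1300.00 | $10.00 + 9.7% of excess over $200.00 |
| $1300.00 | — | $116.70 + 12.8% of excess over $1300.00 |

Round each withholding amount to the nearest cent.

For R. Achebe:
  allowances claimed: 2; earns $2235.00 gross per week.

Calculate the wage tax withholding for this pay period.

$190.30

Wage Tax: taxable = $2235.00 − 2×$180.00 = $1875.00
  $116.70 + 12.8% × ($1875.00 − $1300.00) = $116.70 + 12.8% × $575.00 = $190.30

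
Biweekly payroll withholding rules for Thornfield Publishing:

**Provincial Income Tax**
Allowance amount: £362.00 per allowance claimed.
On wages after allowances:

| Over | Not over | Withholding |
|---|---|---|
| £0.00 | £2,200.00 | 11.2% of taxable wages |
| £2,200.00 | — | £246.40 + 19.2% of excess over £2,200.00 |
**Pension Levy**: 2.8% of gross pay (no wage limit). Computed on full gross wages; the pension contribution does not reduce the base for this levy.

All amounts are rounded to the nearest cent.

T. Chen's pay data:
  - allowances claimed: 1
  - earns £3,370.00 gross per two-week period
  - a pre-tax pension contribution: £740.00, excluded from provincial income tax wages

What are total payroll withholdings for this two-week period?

Provincial Income Tax: taxable = £3,370.00 − £740.00 − 1×£362.00 = £2,268.00
  £246.40 + 19.2% × (£2,268.00 − £2,200.00) = £246.40 + 19.2% × £68.00 = £259.46
Pension Levy: 2.8% × £3,370.00 = £94.36
Total: £259.46 + £94.36 = £353.82

£353.82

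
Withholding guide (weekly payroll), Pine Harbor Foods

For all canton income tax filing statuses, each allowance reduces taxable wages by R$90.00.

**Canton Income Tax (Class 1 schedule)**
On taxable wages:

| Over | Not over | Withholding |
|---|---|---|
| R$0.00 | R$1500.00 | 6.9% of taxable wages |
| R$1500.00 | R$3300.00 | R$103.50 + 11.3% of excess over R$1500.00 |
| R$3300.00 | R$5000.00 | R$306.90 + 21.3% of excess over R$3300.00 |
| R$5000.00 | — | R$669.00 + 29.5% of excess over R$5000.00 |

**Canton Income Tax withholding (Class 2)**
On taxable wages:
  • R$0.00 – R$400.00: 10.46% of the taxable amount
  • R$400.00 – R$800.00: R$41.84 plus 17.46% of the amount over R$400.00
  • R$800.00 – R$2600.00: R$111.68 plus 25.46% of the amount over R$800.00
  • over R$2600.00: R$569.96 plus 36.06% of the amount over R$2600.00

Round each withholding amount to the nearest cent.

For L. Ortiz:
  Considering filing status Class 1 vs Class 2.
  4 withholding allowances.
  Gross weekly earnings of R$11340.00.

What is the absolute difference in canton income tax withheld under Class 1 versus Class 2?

Canton Income Tax (Class 1): taxable = R$11340.00 − 4×R$90.00 = R$10980.00
  R$669.00 + 29.5% × (R$10980.00 − R$5000.00) = R$669.00 + 29.5% × R$5980.00 = R$2433.10
Canton Income Tax (Class 2): taxable = R$11340.00 − 4×R$90.00 = R$10980.00
  R$569.96 + 36.06% × (R$10980.00 − R$2600.00) = R$569.96 + 36.06% × R$8380.00 = R$3591.79
Difference: |R$2433.10 − R$3591.79| = R$1158.69 (higher under Class 2)

R$1158.69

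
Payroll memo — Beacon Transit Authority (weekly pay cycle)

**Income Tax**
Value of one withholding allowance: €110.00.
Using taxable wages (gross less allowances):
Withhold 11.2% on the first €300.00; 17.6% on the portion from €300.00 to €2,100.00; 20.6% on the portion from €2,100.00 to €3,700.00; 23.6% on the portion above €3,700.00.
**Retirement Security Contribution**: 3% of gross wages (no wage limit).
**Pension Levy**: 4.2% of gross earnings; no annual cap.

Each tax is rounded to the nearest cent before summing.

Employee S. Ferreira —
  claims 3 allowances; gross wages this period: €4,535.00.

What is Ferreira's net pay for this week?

Income Tax: taxable = €4,535.00 − 3×€110.00 = €4,205.00
  €680.00 + 23.6% × (€4,205.00 − €3,700.00) = €680.00 + 23.6% × €505.00 = €799.18
Retirement Security Contribution: 3% × €4,535.00 = €136.05
Pension Levy: 4.2% × €4,535.00 = €190.47
Total withheld: €799.18 + €136.05 + €190.47 = €1,125.70
Net pay: €4,535.00 − €1,125.70 = €3,409.30

€3,409.30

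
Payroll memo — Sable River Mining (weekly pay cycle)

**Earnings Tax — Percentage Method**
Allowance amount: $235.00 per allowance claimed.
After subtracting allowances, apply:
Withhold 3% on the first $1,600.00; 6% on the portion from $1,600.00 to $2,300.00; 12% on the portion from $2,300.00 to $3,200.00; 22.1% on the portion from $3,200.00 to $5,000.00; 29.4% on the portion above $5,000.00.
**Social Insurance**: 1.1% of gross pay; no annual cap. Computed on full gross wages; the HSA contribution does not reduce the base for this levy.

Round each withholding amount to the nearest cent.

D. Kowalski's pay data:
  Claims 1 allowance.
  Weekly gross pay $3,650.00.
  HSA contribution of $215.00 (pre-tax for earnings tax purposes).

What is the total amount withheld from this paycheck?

$238.15

Earnings Tax: taxable = $3,650.00 − $215.00 − 1×$235.00 = $3,200.00
  $90.00 + 12% × ($3,200.00 − $2,300.00) = $90.00 + 12% × $900.00 = $198.00
Social Insurance: 1.1% × $3,650.00 = $40.15
Total: $198.00 + $40.15 = $238.15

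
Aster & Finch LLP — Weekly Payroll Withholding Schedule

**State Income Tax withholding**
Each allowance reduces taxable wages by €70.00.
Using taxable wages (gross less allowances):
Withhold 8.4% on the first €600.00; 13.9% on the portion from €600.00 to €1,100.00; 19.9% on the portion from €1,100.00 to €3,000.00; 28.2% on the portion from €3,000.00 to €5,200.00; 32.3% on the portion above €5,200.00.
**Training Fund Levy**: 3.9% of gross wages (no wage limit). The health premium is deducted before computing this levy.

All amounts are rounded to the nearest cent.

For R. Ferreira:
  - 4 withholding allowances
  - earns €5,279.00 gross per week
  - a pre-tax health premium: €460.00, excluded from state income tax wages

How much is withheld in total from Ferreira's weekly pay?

€1,119.94

State Income Tax: taxable = €5,279.00 − €460.00 − 4×€70.00 = €4,539.00
  €498.00 + 28.2% × (€4,539.00 − €3,000.00) = €498.00 + 28.2% × €1,539.00 = €932.00
Training Fund Levy: 3.9% × €4,819.00 = €187.94
Total: €932.00 + €187.94 = €1,119.94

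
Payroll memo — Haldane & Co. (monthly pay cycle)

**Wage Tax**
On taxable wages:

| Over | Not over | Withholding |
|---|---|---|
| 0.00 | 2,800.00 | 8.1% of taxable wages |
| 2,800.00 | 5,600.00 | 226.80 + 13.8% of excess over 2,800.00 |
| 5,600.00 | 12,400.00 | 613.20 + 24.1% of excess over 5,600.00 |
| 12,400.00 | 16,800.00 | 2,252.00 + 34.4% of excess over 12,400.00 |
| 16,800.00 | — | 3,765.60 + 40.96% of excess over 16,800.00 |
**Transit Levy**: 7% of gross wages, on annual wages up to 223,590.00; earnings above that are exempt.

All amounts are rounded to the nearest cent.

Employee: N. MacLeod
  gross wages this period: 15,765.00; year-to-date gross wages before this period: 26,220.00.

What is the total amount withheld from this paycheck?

Wage Tax: taxable = 15,765.00
  2,252.00 + 34.4% × (15,765.00 − 12,400.00) = 2,252.00 + 34.4% × 3,365.00 = 3,409.56
Transit Levy: 7% × 15,765.00 = 1,103.55
Total: 3,409.56 + 1,103.55 = 4,513.11

4,513.11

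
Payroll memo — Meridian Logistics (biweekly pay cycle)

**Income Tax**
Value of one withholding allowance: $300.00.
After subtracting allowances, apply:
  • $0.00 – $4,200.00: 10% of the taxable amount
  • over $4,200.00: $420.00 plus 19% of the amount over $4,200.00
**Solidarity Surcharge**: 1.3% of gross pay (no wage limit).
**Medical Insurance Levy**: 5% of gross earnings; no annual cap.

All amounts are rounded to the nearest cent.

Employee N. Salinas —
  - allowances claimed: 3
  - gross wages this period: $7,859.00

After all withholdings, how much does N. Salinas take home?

$6,419.67

Income Tax: taxable = $7,859.00 − 3×$300.00 = $6,959.00
  $420.00 + 19% × ($6,959.00 − $4,200.00) = $420.00 + 19% × $2,759.00 = $944.21
Solidarity Surcharge: 1.3% × $7,859.00 = $102.17
Medical Insurance Levy: 5% × $7,859.00 = $392.95
Total withheld: $944.21 + $102.17 + $392.95 = $1,439.33
Net pay: $7,859.00 − $1,439.33 = $6,419.67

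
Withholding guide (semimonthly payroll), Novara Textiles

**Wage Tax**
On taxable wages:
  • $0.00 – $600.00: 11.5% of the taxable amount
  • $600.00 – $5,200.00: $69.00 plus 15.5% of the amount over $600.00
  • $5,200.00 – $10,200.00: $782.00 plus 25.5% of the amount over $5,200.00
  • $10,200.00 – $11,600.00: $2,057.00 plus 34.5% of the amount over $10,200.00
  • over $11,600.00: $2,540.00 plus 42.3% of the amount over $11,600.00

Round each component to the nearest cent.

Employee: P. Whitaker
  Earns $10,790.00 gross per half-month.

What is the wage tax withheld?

$2,260.55

Wage Tax: taxable = $10,790.00
  $2,057.00 + 34.5% × ($10,790.00 − $10,200.00) = $2,057.00 + 34.5% × $590.00 = $2,260.55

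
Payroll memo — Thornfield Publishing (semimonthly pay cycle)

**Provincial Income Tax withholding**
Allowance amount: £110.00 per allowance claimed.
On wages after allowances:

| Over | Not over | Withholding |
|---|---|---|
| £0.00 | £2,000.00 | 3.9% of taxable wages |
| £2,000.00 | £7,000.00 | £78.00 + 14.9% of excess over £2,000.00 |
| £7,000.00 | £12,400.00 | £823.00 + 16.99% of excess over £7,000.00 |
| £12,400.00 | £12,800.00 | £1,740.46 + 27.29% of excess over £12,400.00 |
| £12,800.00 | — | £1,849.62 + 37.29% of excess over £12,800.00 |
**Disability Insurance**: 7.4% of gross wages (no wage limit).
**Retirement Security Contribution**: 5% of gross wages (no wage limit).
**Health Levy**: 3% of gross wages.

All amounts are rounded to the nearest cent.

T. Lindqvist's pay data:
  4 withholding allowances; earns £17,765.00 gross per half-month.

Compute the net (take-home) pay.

£11,492.20

Provincial Income Tax: taxable = £17,765.00 − 4×£110.00 = £17,325.00
  £1,849.62 + 37.29% × (£17,325.00 − £12,800.00) = £1,849.62 + 37.29% × £4,525.00 = £3,536.99
Disability Insurance: 7.4% × £17,765.00 = £1,314.61
Retirement Security Contribution: 5% × £17,765.00 = £888.25
Health Levy: 3% × £17,765.00 = £532.95
Total withheld: £3,536.99 + £1,314.61 + £888.25 + £532.95 = £6,272.80
Net pay: £17,765.00 − £6,272.80 = £11,492.20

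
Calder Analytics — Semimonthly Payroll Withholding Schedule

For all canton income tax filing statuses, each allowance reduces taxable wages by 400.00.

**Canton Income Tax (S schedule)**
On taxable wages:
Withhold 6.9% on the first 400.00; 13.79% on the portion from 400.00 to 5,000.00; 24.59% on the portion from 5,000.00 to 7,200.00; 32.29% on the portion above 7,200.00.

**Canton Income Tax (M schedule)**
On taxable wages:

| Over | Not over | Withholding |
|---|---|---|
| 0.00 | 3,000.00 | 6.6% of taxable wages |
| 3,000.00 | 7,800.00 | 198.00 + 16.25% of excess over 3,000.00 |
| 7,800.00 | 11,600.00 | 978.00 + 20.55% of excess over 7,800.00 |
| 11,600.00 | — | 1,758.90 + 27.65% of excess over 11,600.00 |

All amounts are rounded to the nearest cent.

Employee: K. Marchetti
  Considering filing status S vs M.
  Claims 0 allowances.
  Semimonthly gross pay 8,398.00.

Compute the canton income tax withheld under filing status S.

1,589.75

Canton Income Tax (S): taxable = 8,398.00
  1,202.92 + 32.29% × (8,398.00 − 7,200.00) = 1,202.92 + 32.29% × 1,198.00 = 1,589.75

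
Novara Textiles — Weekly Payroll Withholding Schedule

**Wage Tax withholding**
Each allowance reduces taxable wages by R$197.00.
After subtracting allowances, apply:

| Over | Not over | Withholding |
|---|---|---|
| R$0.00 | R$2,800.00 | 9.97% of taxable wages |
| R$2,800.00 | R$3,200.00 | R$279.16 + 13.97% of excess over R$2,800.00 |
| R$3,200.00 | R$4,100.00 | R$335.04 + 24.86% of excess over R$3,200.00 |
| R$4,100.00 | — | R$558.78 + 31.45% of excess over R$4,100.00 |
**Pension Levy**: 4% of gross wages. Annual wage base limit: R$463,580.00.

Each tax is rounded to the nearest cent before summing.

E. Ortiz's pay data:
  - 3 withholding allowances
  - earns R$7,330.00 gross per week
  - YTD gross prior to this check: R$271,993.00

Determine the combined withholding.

R$1,681.95

Wage Tax: taxable = R$7,330.00 − 3×R$197.00 = R$6,739.00
  R$558.78 + 31.45% × (R$6,739.00 − R$4,100.00) = R$558.78 + 31.45% × R$2,639.00 = R$1,388.75
Pension Levy: 4% × R$7,330.00 = R$293.20
Total: R$1,388.75 + R$293.20 = R$1,681.95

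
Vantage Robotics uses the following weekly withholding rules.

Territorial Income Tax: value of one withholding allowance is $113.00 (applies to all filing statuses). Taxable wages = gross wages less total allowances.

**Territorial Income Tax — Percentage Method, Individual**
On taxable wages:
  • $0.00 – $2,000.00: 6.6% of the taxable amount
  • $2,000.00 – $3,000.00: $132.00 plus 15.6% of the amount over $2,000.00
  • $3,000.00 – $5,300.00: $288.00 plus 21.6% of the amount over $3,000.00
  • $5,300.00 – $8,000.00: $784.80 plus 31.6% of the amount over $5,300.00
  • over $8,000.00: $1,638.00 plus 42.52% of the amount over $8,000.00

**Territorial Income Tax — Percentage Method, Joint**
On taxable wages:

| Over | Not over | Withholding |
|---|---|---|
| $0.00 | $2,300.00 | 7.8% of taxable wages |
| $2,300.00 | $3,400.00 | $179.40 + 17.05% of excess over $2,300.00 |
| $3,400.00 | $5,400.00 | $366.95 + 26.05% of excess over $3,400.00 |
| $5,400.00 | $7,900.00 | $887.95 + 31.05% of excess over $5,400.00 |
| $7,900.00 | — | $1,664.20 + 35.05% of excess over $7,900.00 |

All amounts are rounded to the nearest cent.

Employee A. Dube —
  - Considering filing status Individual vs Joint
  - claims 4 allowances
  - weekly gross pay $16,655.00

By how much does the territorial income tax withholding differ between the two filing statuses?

Territorial Income Tax (Individual): taxable = $16,655.00 − 4×$113.00 = $16,203.00
  $1,638.00 + 42.52% × ($16,203.00 − $8,000.00) = $1,638.00 + 42.52% × $8,203.00 = $5,125.92
Territorial Income Tax (Joint): taxable = $16,655.00 − 4×$113.00 = $16,203.00
  $1,664.20 + 35.05% × ($16,203.00 − $7,900.00) = $1,664.20 + 35.05% × $8,303.00 = $4,574.40
Difference: |$5,125.92 − $4,574.40| = $551.52 (higher under Individual)

$551.52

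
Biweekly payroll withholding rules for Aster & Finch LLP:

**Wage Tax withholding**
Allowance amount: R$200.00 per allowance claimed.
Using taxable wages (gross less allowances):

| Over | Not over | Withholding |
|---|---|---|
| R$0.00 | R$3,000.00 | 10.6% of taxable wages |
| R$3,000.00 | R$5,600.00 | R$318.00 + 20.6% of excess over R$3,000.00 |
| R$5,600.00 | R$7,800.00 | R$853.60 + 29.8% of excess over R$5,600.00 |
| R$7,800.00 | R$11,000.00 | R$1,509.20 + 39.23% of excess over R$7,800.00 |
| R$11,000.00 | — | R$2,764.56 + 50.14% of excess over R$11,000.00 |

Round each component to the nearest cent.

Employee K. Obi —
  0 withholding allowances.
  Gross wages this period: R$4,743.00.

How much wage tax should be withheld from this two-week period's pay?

Wage Tax: taxable = R$4,743.00
  R$318.00 + 20.6% × (R$4,743.00 − R$3,000.00) = R$318.00 + 20.6% × R$1,743.00 = R$677.06

R$677.06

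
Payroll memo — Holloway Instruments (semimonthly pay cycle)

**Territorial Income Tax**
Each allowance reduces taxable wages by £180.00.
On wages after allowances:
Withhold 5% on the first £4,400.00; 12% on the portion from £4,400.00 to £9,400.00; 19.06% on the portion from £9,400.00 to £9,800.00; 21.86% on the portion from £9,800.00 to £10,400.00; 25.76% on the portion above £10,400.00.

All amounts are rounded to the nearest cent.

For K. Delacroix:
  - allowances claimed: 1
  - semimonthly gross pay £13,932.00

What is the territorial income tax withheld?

£1,890.88

Territorial Income Tax: taxable = £13,932.00 − 1×£180.00 = £13,752.00
  £1,027.40 + 25.76% × (£13,752.00 − £10,400.00) = £1,027.40 + 25.76% × £3,352.00 = £1,890.88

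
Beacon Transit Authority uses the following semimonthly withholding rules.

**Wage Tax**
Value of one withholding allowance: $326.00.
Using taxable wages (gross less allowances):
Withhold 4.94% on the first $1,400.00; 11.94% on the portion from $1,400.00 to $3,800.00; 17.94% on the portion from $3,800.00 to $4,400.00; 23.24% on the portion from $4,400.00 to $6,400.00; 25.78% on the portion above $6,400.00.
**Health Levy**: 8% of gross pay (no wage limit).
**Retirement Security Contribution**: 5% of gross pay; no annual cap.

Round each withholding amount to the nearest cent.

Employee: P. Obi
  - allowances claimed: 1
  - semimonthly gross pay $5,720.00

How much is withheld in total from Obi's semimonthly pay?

$1,437.97

Wage Tax: taxable = $5,720.00 − 1×$326.00 = $5,394.00
  $463.36 + 23.24% × ($5,394.00 − $4,400.00) = $463.36 + 23.24% × $994.00 = $694.37
Health Levy: 8% × $5,720.00 = $457.60
Retirement Security Contribution: 5% × $5,720.00 = $286.00
Total: $694.37 + $457.60 + $286.00 = $1,437.97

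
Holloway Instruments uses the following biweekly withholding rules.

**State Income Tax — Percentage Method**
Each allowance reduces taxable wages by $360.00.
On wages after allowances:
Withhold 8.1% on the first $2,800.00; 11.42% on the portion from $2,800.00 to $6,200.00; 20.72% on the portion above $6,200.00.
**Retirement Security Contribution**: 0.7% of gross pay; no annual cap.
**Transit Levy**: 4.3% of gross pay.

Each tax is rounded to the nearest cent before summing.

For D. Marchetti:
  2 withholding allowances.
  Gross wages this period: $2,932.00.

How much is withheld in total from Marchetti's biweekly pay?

$325.77

State Income Tax: taxable = $2,932.00 − 2×$360.00 = $2,212.00
  8.1% × $2,212.00 = $179.17
Retirement Security Contribution: 0.7% × $2,932.00 = $20.52
Transit Levy: 4.3% × $2,932.00 = $126.08
Total: $179.17 + $20.52 + $126.08 = $325.77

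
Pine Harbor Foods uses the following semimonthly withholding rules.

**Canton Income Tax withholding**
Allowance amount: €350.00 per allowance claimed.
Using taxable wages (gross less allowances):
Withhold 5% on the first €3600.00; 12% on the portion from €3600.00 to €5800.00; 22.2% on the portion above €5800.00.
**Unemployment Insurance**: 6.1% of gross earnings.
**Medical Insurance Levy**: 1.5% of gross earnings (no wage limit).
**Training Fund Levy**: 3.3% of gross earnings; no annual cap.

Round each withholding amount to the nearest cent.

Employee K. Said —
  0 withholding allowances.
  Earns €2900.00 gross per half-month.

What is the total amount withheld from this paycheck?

€461.10

Canton Income Tax: taxable = €2900.00
  5% × €2900.00 = €145.00
Unemployment Insurance: 6.1% × €2900.00 = €176.90
Medical Insurance Levy: 1.5% × €2900.00 = €43.50
Training Fund Levy: 3.3% × €2900.00 = €95.70
Total: €145.00 + €176.90 + €43.50 + €95.70 = €461.10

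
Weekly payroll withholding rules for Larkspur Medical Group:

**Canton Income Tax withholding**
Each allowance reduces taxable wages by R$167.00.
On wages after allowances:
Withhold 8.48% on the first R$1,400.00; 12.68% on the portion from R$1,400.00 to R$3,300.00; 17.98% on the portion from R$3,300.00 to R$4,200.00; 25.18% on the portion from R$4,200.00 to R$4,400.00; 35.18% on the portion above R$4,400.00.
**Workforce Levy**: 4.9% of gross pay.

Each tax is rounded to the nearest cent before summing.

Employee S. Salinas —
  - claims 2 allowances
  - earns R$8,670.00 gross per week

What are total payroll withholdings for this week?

Canton Income Tax: taxable = R$8,670.00 − 2×R$167.00 = R$8,336.00
  R$571.82 + 35.18% × (R$8,336.00 − R$4,400.00) = R$571.82 + 35.18% × R$3,936.00 = R$1,956.50
Workforce Levy: 4.9% × R$8,670.00 = R$424.83
Total: R$1,956.50 + R$424.83 = R$2,381.33

R$2,381.33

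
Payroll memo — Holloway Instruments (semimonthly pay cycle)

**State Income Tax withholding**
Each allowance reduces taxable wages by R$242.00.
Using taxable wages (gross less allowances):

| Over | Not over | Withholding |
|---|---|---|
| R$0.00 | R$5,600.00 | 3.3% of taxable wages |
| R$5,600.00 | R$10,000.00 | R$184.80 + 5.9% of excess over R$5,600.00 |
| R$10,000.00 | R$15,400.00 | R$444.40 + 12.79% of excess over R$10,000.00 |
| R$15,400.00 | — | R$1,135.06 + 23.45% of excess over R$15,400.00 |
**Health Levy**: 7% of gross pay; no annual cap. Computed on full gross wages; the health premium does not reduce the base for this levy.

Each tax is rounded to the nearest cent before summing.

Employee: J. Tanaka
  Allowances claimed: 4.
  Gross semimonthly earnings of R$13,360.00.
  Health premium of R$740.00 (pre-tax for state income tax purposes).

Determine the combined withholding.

R$1,590.89

State Income Tax: taxable = R$13,360.00 − R$740.00 − 4×R$242.00 = R$11,652.00
  R$444.40 + 12.79% × (R$11,652.00 − R$10,000.00) = R$444.40 + 12.79% × R$1,652.00 = R$655.69
Health Levy: 7% × R$13,360.00 = R$935.20
Total: R$655.69 + R$935.20 = R$1,590.89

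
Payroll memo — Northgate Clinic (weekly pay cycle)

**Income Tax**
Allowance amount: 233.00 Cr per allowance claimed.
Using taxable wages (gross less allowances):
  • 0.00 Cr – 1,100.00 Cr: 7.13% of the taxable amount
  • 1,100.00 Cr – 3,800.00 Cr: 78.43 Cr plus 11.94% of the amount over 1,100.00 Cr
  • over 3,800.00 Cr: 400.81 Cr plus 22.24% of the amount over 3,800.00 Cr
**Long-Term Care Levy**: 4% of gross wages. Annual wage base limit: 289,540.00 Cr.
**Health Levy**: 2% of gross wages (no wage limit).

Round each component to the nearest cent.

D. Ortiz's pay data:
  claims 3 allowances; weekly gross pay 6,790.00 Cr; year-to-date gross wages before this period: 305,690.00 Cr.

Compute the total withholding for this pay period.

1,046.13 Cr

Income Tax: taxable = 6,790.00 Cr − 3×233.00 Cr = 6,091.00 Cr
  400.81 Cr + 22.24% × (6,091.00 Cr − 3,800.00 Cr) = 400.81 Cr + 22.24% × 2,291.00 Cr = 910.33 Cr
Long-Term Care Levy: YTD 305,690.00 Cr ≥ cap 289,540.00 Cr → 0.00 Cr
Health Levy: 2% × 6,790.00 Cr = 135.80 Cr
Total: 910.33 Cr + 0.00 Cr + 135.80 Cr = 1,046.13 Cr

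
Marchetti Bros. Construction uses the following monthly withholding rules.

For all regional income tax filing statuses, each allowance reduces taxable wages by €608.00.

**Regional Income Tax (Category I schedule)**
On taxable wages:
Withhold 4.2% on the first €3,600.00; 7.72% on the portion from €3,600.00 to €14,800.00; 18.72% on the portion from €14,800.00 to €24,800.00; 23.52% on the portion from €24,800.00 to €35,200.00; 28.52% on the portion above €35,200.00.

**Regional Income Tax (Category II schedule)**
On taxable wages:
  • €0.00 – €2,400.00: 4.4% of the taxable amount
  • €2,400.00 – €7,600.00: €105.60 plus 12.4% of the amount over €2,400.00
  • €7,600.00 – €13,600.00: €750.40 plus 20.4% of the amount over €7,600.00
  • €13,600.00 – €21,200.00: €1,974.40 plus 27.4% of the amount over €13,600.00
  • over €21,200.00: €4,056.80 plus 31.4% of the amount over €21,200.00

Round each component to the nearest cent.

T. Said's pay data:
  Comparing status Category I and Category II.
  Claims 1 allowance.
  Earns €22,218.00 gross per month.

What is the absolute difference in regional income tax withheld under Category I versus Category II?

€1,894.87

Regional Income Tax (Category I): taxable = €22,218.00 − 1×€608.00 = €21,610.00
  €1,015.84 + 18.72% × (€21,610.00 − €14,800.00) = €1,015.84 + 18.72% × €6,810.00 = €2,290.67
Regional Income Tax (Category II): taxable = €22,218.00 − 1×€608.00 = €21,610.00
  €4,056.80 + 31.4% × (€21,610.00 − €21,200.00) = €4,056.80 + 31.4% × €410.00 = €4,185.54
Difference: |€2,290.67 − €4,185.54| = €1,894.87 (higher under Category II)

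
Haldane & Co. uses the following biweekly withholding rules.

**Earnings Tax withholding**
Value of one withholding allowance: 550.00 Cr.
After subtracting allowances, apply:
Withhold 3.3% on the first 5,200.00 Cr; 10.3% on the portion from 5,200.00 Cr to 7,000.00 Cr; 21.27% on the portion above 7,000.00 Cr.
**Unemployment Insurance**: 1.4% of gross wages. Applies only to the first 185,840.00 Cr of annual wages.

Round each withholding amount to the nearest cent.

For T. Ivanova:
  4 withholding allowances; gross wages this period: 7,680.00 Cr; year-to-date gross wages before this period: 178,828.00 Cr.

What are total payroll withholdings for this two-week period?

298.61 Cr

Earnings Tax: taxable = 7,680.00 Cr − 4×550.00 Cr = 5,480.00 Cr
  171.60 Cr + 10.3% × (5,480.00 Cr − 5,200.00 Cr) = 171.60 Cr + 10.3% × 280.00 Cr = 200.44 Cr
Unemployment Insurance: cap 185,840.00 Cr − YTD 178,828.00 Cr = 7,012.00 Cr subject; 1.4% × 7,012.00 Cr = 98.17 Cr
Total: 200.44 Cr + 98.17 Cr = 298.61 Cr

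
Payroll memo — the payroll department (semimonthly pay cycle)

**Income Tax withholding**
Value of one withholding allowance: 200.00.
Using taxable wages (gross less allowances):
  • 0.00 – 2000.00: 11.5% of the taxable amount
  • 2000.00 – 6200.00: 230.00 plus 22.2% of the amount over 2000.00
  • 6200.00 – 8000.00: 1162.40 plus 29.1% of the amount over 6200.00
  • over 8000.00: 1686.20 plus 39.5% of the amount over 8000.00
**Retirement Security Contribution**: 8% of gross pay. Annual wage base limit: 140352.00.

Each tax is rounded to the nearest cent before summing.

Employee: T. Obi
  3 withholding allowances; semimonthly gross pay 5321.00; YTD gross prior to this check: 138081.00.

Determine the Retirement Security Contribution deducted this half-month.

181.68

Retirement Security Contribution: cap 140352.00 − YTD 138081.00 = 2271.00 subject; 8% × 2271.00 = 181.68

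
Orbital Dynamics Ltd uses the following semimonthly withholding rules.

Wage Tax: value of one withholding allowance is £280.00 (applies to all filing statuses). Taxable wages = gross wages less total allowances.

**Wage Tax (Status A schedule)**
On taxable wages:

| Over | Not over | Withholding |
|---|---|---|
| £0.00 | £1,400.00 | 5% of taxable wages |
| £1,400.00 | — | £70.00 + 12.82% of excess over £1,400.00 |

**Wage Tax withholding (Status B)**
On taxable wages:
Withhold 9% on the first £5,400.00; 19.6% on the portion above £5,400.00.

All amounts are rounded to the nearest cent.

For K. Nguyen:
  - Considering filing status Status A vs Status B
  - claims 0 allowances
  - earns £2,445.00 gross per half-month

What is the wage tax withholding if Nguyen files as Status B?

Wage Tax (Status B): taxable = £2,445.00
  9% × £2,445.00 = £220.05

£220.05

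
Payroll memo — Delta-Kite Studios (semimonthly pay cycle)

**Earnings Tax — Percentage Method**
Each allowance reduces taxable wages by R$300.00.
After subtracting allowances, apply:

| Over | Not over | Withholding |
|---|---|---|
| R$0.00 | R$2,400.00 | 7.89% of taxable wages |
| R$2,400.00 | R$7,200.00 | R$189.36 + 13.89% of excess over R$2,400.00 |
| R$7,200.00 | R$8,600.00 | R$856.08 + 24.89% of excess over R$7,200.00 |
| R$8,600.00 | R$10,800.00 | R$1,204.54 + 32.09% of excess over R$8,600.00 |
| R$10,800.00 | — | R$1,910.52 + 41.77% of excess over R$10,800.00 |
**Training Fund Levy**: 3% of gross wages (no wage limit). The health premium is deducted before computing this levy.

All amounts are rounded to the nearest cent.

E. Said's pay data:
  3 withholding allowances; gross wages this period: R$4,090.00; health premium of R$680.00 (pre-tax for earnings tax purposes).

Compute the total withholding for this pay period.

Earnings Tax: taxable = R$4,090.00 − R$680.00 − 3×R$300.00 = R$2,510.00
  R$189.36 + 13.89% × (R$2,510.00 − R$2,400.00) = R$189.36 + 13.89% × R$110.00 = R$204.64
Training Fund Levy: 3% × R$3,410.00 = R$102.30
Total: R$204.64 + R$102.30 = R$306.94

R$306.94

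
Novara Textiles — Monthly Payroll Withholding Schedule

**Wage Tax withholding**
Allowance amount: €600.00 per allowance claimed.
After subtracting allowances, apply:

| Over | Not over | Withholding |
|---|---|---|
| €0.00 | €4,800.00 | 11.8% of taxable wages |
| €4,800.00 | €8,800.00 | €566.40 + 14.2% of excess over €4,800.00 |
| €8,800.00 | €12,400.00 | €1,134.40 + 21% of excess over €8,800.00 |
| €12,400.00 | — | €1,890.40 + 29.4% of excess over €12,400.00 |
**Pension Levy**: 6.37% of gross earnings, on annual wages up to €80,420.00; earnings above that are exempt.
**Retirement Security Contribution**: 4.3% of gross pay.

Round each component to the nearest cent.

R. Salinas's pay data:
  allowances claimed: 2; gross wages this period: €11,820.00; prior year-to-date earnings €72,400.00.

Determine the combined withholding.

Wage Tax: taxable = €11,820.00 − 2×€600.00 = €10,620.00
  €1,134.40 + 21% × (€10,620.00 − €8,800.00) = €1,134.40 + 21% × €1,820.00 = €1,516.60
Pension Levy: cap €80,420.00 − YTD €72,400.00 = €8,020.00 subject; 6.37% × €8,020.00 = €510.87
Retirement Security Contribution: 4.3% × €11,820.00 = €508.26
Total: €1,516.60 + €510.87 + €508.26 = €2,535.73

€2,535.73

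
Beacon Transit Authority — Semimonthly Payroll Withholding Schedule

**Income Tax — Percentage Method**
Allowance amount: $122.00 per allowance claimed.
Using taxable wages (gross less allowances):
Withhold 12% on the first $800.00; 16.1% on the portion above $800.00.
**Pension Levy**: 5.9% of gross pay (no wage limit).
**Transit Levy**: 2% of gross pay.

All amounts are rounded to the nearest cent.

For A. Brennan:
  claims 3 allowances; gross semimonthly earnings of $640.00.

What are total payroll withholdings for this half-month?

$83.44

Income Tax: taxable = $640.00 − 3×$122.00 = $274.00
  12% × $274.00 = $32.88
Pension Levy: 5.9% × $640.00 = $37.76
Transit Levy: 2% × $640.00 = $12.80
Total: $32.88 + $37.76 + $12.80 = $83.44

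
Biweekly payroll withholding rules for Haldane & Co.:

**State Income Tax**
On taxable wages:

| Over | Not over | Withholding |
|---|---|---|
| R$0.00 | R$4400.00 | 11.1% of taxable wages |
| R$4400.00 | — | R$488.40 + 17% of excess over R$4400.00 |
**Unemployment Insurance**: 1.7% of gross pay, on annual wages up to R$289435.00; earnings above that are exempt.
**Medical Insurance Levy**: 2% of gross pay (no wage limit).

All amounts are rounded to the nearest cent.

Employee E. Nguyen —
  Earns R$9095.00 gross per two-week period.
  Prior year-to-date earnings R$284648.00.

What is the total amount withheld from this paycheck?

State Income Tax: taxable = R$9095.00
  R$488.40 + 17% × (R$9095.00 − R$4400.00) = R$488.40 + 17% × R$4695.00 = R$1286.55
Unemployment Insurance: cap R$289435.00 − YTD R$284648.00 = R$4787.00 subject; 1.7% × R$4787.00 = R$81.38
Medical Insurance Levy: 2% × R$9095.00 = R$181.90
Total: R$1286.55 + R$81.38 + R$181.90 = R$1549.83

R$1549.83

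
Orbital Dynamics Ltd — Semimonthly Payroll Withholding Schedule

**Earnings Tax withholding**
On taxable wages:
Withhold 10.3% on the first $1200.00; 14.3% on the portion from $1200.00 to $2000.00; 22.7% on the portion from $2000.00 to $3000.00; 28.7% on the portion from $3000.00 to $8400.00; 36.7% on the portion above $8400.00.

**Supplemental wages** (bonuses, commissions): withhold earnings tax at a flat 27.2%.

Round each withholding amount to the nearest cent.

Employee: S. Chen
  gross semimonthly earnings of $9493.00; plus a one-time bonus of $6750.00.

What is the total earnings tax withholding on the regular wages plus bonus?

$4251.93

Earnings Tax: taxable = $9493.00
  $2014.80 + 36.7% × ($9493.00 − $8400.00) = $2014.80 + 36.7% × $1093.00 = $2415.93
Supplemental (27.2% flat on bonus): 27.2% × $6750.00 = $1836.00
Total earnings tax: $2415.93 + $1836.00 = $4251.93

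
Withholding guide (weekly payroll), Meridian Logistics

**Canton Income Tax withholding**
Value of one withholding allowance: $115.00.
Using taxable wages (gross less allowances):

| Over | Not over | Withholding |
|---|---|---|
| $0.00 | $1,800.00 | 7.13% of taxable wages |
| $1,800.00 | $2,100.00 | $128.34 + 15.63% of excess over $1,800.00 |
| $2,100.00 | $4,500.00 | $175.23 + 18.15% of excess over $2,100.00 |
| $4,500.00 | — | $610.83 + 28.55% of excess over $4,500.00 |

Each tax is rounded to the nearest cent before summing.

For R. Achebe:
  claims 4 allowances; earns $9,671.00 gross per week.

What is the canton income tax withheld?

$1,955.82

Canton Income Tax: taxable = $9,671.00 − 4×$115.00 = $9,211.00
  $610.83 + 28.55% × ($9,211.00 − $4,500.00) = $610.83 + 28.55% × $4,711.00 = $1,955.82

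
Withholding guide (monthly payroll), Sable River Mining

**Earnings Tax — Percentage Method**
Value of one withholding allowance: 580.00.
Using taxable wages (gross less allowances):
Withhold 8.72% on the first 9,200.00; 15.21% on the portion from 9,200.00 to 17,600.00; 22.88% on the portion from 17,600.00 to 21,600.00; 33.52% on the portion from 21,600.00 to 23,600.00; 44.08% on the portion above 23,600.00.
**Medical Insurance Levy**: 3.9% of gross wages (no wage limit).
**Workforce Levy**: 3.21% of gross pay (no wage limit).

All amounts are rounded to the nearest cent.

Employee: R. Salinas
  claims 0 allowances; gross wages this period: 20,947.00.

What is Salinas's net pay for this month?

Earnings Tax: taxable = 20,947.00
  2,079.88 + 22.88% × (20,947.00 − 17,600.00) = 2,079.88 + 22.88% × 3,347.00 = 2,845.67
Medical Insurance Levy: 3.9% × 20,947.00 = 816.93
Workforce Levy: 3.21% × 20,947.00 = 672.40
Total withheld: 2,845.67 + 816.93 + 672.40 = 4,335.00
Net pay: 20,947.00 − 4,335.00 = 16,612.00

16,612.00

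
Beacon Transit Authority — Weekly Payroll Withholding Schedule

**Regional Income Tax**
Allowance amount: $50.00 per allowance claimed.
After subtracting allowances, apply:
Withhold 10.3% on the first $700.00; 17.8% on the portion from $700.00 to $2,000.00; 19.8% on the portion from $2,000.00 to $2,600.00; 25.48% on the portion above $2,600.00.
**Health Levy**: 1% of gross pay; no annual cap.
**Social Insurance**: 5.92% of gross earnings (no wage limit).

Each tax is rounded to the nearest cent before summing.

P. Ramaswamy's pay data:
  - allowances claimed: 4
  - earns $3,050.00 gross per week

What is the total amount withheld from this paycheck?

$697.06

Regional Income Tax: taxable = $3,050.00 − 4×$50.00 = $2,850.00
  $422.30 + 25.48% × ($2,850.00 − $2,600.00) = $422.30 + 25.48% × $250.00 = $486.00
Health Levy: 1% × $3,050.00 = $30.50
Social Insurance: 5.92% × $3,050.00 = $180.56
Total: $486.00 + $30.50 + $180.56 = $697.06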